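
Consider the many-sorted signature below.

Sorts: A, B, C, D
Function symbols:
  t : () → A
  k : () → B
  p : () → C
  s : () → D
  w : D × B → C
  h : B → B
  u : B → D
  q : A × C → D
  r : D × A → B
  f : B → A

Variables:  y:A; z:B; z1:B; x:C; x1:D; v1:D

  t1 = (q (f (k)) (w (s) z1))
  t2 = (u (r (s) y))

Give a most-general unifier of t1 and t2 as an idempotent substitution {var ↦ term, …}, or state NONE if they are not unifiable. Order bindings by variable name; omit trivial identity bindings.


NONE (not unifiable)

head clash or occurs-check failure — not unifiable


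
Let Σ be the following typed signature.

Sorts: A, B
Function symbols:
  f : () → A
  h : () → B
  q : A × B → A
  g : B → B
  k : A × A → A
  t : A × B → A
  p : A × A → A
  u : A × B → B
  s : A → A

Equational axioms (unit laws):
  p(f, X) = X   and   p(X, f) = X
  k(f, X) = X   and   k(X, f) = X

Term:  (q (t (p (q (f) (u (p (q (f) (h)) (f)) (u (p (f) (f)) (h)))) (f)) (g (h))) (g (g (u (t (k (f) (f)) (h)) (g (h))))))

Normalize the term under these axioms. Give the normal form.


normal form = (q (t (q (f) (u (q (f) (h)) (u (f) (h)))) (g (h))) (g (g (u (t (f) (h)) (g (h))))))

1. (q (t (p (q (f) (u (p (q (f) (h)) (f)) (u (p (f) (f)) (h)))) (f)) (g (h))) (g (g (u (t (k (f) (f)) (h)) (g (h))))))  →  (q (t (q (f) (u (p (q (f) (h)) (f)) (u (p (f) (f)) (h)))) (g (h))) (g (g (u (t (k (f) (f)) (h)) (g (h))))))
2. (q (t (q (f) (u (p (q (f) (h)) (f)) (u (p (f) (f)) (h)))) (g (h))) (g (g (u (t (k (f) (f)) (h)) (g (h))))))  →  (q (t (q (f) (u (q (f) (h)) (u (p (f) (f)) (h)))) (g (h))) (g (g (u (t (k (f) (f)) (h)) (g (h))))))
3. (q (t (q (f) (u (q (f) (h)) (u (p (f) (f)) (h)))) (g (h))) (g (g (u (t (k (f) (f)) (h)) (g (h))))))  →  (q (t (q (f) (u (q (f) (h)) (u (f) (h)))) (g (h))) (g (g (u (t (k (f) (f)) (h)) (g (h))))))
4. (q (t (q (f) (u (q (f) (h)) (u (f) (h)))) (g (h))) (g (g (u (t (k (f) (f)) (h)) (g (h))))))  →  (q (t (q (f) (u (q (f) (h)) (u (f) (h)))) (g (h))) (g (g (u (t (f) (h)) (g (h))))))


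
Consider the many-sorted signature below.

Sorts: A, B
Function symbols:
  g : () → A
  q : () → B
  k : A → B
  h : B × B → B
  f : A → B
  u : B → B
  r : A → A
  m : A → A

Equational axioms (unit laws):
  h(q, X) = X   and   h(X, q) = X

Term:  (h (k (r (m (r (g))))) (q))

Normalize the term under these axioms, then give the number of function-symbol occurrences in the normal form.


1. (h (k (r (m (r (g))))) (q))  →  (k (r (m (r (g)))))
normal form: (k (r (m (r (g)))))

size = 5


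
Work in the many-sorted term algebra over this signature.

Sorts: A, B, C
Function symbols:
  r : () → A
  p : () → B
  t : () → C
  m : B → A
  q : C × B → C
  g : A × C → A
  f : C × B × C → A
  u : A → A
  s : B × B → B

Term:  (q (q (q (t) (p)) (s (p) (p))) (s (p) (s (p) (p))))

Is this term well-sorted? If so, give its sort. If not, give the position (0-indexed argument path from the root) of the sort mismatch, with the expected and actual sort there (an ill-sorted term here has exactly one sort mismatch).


      (t) : C
      (p) : B
    (q (t) (p)) : C
      (p) : B
      (p) : B
    (s (p) (p)) : B
  (q (q (t) (p)) (s (p) (p))) : C
    (p) : B
      (p) : B
      (p) : B
    (s (p) (p)) : B
  (s (p) (s (p) (p))) : B
(q (q (q (t) (p)) (s (p) (p))) (s (p) (s (p) (p)))) : C

well-sorted; sort = C


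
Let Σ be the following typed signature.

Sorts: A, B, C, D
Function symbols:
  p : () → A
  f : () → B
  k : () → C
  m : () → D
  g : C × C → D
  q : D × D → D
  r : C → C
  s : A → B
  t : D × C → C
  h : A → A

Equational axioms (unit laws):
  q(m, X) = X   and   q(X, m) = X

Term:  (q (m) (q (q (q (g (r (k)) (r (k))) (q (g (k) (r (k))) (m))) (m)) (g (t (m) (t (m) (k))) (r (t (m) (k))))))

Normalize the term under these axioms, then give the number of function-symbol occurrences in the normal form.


1. (q (m) (q (q (q (g (r (k)) (r (k))) (q (g (k) (r (k))) (m))) (m)) (g (t (m) (t (m) (k))) (r (t (m) (k))))))  →  (q (q (q (g (r (k)) (r (k))) (q (g (k) (r (k))) (m))) (m)) (g (t (m) (t (m) (k))) (r (t (m) (k)))))
2. (q (q (q (g (r (k)) (r (k))) (q (g (k) (r (k))) (m))) (m)) (g (t (m) (t (m) (k))) (r (t (m) (k)))))  →  (q (q (g (r (k)) (r (k))) (q (g (k) (r (k))) (m))) (g (t (m) (t (m) (k))) (r (t (m) (k)))))
3. (q (q (g (r (k)) (r (k))) (q (g (k) (r (k))) (m))) (g (t (m) (t (m) (k))) (r (t (m) (k)))))  →  (q (q (g (r (k)) (r (k))) (g (k) (r (k)))) (g (t (m) (t (m) (k))) (r (t (m) (k)))))
normal form: (q (q (g (r (k)) (r (k))) (g (k) (r (k)))) (g (t (m) (t (m) (k))) (r (t (m) (k)))))

size = 21


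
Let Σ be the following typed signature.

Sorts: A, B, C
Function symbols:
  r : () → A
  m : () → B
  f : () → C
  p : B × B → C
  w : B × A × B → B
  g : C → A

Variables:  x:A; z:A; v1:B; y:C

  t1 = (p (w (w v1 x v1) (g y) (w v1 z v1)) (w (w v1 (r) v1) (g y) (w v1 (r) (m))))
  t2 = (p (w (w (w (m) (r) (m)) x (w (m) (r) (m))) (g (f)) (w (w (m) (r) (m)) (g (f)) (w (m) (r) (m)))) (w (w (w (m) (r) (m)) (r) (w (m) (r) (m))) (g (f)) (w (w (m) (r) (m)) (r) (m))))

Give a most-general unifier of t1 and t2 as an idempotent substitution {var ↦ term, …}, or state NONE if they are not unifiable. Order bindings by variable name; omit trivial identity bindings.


{v1 ↦ (w (m) (r) (m)), y ↦ (f), z ↦ (g (f))}


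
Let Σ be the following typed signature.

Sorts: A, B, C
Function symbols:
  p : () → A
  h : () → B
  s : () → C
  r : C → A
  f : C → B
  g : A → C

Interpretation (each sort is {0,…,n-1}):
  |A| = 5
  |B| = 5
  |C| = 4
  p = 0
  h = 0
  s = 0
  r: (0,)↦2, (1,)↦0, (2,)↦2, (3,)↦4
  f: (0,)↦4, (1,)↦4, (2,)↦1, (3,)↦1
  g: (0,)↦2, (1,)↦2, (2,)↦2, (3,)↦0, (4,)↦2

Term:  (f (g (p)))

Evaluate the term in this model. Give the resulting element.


value = 1

  p = 0
  (g (p)) = g(0,) = 2
  (f (g (p))) = f(2,) = 1


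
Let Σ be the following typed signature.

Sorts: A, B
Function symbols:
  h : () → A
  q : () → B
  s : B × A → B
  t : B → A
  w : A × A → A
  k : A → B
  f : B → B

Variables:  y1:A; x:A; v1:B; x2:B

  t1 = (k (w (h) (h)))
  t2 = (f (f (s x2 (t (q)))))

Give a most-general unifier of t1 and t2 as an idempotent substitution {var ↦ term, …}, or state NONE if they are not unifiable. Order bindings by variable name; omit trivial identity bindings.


NONE (not unifiable)

head clash or occurs-check failure — not unifiable


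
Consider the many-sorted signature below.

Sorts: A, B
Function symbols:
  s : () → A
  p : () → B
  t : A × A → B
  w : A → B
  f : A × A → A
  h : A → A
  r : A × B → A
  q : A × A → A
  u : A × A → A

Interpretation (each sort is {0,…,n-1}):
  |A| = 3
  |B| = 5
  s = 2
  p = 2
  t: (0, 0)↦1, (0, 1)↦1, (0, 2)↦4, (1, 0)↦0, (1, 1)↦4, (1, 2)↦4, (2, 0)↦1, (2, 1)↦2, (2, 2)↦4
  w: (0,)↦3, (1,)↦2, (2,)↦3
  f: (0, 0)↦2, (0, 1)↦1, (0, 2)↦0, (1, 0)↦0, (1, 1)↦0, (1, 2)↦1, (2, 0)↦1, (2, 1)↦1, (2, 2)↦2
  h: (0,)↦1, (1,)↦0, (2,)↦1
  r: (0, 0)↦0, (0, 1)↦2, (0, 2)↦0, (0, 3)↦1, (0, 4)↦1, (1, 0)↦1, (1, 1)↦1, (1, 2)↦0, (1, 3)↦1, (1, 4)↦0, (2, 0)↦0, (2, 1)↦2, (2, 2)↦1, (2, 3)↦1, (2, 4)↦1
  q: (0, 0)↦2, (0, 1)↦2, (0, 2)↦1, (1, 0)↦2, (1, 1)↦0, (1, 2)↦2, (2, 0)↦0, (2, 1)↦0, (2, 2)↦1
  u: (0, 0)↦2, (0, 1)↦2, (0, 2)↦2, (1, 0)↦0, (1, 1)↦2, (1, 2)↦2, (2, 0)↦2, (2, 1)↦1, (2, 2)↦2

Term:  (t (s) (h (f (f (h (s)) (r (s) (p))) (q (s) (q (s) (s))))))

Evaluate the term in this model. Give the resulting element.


  s = 2
  s = 2
  (h (s)) = h(2,) = 1
  s = 2
  p = 2
  (r (s) (p)) = r(2, 2) = 1
  (f (h (s)) (r (s) (p))) = f(1, 1) = 0
  s = 2
  s = 2
  s = 2
  (q (s) (s)) = q(2, 2) = 1
  (q (s) (q (s) (s))) = q(2, 1) = 0
  (f (f (h (s)) (r (s) (p))) (q (s) (q (s) (s)))) = f(0, 0) = 2
  (h (f (f (h (s)) (r (s) (p))) (q (s) (q (s) (s))))) = h(2,) = 1
  (t (s) (h (f (f (h (s)) (r (s) (p))) (q (s) (q (s) (s)))))) = t(2, 1) = 2

value = 2


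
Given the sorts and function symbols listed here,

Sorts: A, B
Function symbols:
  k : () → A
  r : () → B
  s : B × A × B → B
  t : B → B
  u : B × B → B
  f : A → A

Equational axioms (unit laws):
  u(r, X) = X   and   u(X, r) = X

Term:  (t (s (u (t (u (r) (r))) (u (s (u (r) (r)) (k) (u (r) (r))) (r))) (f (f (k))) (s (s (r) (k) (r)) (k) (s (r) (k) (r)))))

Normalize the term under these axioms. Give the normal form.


1. (t (s (u (t (u (r) (r))) (u (s (u (r) (r)) (k) (u (r) (r))) (r))) (f (f (k))) (s (s (r) (k) (r)) (k) (s (r) (k) (r)))))  →  (t (s (u (t (r)) (u (s (u (r) (r)) (k) (u (r) (r))) (r))) (f (f (k))) (s (s (r) (k) (r)) (k) (s (r) (k) (r)))))
2. (t (s (u (t (r)) (u (s (u (r) (r)) (k) (u (r) (r))) (r))) (f (f (k))) (s (s (r) (k) (r)) (k) (s (r) (k) (r)))))  →  (t (s (u (t (r)) (s (u (r) (r)) (k) (u (r) (r)))) (f (f (k))) (s (s (r) (k) (r)) (k) (s (r) (k) (r)))))
3. (t (s (u (t (r)) (s (u (r) (r)) (k) (u (r) (r)))) (f (f (k))) (s (s (r) (k) (r)) (k) (s (r) (k) (r)))))  →  (t (s (u (t (r)) (s (r) (k) (u (r) (r)))) (f (f (k))) (s (s (r) (k) (r)) (k) (s (r) (k) (r)))))
4. (t (s (u (t (r)) (s (r) (k) (u (r) (r)))) (f (f (k))) (s (s (r) (k) (r)) (k) (s (r) (k) (r)))))  →  (t (s (u (t (r)) (s (r) (k) (r))) (f (f (k))) (s (s (r) (k) (r)) (k) (s (r) (k) (r)))))

normal form = (t (s (u (t (r)) (s (r) (k) (r))) (f (f (k))) (s (s (r) (k) (r)) (k) (s (r) (k) (r)))))


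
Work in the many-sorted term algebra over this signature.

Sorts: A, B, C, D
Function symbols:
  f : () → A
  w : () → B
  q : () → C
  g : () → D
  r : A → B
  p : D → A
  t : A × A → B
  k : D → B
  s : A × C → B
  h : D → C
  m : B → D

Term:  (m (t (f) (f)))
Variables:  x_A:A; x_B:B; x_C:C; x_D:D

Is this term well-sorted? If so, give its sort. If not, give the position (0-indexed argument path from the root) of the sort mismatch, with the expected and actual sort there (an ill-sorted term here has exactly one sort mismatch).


    (f) : A
    (f) : A
  (t (f) (f)) : B
(m (t (f) (f))) : D

well-sorted; sort = D


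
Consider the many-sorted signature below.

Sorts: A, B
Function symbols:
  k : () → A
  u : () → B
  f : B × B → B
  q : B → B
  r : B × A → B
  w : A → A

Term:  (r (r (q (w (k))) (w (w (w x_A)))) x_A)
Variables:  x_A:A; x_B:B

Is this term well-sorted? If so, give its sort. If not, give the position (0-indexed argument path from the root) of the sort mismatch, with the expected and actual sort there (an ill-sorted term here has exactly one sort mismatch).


        (k) : A
      (w (k)) : A
    (q (w (k))) : ✗ arg 0 at [0, 0, 0] has sort A, expected B
          x_A : A
        (w x_A) : A
      (w (w x_A)) : A
    (w (w (w x_A))) : A
  x_A : A

ill-sorted at position [0, 0, 0]: expected B, got A


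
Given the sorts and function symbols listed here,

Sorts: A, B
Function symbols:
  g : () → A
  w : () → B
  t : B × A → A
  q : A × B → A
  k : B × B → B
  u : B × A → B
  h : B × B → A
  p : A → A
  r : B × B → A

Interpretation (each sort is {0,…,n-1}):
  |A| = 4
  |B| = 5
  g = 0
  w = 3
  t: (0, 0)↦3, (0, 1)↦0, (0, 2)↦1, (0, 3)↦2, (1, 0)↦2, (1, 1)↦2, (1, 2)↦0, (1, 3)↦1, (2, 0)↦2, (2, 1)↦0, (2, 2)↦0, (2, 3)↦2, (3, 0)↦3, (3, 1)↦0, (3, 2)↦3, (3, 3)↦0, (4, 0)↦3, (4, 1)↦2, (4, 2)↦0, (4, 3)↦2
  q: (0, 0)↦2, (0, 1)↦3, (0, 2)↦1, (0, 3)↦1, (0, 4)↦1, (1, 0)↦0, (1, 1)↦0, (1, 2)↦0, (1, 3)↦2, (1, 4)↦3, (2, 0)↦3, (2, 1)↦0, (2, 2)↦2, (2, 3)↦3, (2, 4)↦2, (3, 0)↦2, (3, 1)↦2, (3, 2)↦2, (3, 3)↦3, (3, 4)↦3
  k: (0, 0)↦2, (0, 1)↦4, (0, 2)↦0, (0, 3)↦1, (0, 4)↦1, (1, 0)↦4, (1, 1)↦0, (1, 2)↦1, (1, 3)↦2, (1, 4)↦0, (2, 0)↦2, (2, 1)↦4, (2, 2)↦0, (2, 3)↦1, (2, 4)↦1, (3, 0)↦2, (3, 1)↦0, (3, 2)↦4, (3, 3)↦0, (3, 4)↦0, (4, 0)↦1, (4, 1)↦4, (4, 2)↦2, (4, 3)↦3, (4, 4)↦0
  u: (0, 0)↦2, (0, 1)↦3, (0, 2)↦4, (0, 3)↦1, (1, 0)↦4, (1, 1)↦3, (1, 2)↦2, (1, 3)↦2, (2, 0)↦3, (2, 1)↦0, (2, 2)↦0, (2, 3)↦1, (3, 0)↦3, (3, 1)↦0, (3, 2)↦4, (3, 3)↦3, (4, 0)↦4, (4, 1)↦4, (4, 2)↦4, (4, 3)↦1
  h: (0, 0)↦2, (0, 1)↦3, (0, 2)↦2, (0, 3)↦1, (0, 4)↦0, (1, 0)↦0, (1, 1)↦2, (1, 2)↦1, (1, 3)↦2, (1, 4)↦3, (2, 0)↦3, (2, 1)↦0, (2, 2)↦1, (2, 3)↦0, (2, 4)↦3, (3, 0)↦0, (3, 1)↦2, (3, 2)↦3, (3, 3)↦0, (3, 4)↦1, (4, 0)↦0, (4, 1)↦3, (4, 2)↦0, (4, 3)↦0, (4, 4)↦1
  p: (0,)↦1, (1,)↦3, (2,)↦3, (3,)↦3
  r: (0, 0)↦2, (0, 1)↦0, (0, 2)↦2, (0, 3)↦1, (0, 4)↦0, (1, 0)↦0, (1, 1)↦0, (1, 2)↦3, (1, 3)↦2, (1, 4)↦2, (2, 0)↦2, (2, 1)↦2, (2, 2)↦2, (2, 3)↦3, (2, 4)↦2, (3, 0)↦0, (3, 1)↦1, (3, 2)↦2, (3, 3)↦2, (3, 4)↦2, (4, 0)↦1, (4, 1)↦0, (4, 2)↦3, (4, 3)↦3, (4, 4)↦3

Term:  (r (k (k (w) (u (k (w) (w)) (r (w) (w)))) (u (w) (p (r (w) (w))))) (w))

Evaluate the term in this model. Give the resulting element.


value = 2

  w = 3
  w = 3
  w = 3
  (k (w) (w)) = k(3, 3) = 0
  w = 3
  w = 3
  (r (w) (w)) = r(3, 3) = 2
  (u (k (w) (w)) (r (w) (w))) = u(0, 2) = 4
  (k (w) (u (k (w) (w)) (r (w) (w)))) = k(3, 4) = 0
  w = 3
  w = 3
  w = 3
  (r (w) (w)) = r(3, 3) = 2
  (p (r (w) (w))) = p(2,) = 3
  (u (w) (p (r (w) (w)))) = u(3, 3) = 3
  (k (k (w) (u (k (w) (w)) (r (w) (w)))) (u (w) (p (r (w) (w))))) = k(0, 3) = 1
  w = 3
  (r (k (k (w) (u (k (w) (w)) (r (w) (w)))) (u (w) (p (r (w) (w))))) (w)) = r(1, 3) = 2


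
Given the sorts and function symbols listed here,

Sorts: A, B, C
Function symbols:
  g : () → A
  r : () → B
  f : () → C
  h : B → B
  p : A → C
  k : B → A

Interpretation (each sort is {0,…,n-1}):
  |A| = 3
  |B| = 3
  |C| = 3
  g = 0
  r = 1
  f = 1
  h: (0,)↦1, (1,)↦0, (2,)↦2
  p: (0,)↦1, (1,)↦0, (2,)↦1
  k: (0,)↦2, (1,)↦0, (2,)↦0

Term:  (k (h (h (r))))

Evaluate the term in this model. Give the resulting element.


value = 0

  r = 1
  (h (r)) = h(1,) = 0
  (h (h (r))) = h(0,) = 1
  (k (h (h (r)))) = k(1,) = 0


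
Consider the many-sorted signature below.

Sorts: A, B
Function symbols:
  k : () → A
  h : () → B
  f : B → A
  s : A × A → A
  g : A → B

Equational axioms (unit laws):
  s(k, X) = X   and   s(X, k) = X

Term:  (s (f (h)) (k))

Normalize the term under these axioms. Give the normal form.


1. (s (f (h)) (k))  →  (f (h))

normal form = (f (h))


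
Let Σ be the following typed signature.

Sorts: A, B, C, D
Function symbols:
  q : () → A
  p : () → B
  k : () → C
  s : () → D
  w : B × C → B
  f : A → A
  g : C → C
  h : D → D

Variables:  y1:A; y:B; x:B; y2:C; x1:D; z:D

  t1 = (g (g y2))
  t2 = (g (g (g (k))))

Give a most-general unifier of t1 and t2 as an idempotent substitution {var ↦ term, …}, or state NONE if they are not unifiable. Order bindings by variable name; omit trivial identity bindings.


{y2 ↦ (g (k))}


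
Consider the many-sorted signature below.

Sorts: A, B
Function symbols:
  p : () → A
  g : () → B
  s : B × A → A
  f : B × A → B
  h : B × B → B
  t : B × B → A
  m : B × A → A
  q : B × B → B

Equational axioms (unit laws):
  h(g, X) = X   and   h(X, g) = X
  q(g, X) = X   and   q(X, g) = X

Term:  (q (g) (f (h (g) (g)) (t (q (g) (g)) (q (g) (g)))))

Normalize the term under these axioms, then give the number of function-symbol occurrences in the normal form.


size = 5

1. (q (g) (f (h (g) (g)) (t (q (g) (g)) (q (g) (g)))))  →  (f (h (g) (g)) (t (q (g) (g)) (q (g) (g))))
2. (f (h (g) (g)) (t (q (g) (g)) (q (g) (g))))  →  (f (g) (t (q (g) (g)) (q (g) (g))))
3. (f (g) (t (q (g) (g)) (q (g) (g))))  →  (f (g) (t (g) (q (g) (g))))
4. (f (g) (t (g) (q (g) (g))))  →  (f (g) (t (g) (g)))
normal form: (f (g) (t (g) (g)))


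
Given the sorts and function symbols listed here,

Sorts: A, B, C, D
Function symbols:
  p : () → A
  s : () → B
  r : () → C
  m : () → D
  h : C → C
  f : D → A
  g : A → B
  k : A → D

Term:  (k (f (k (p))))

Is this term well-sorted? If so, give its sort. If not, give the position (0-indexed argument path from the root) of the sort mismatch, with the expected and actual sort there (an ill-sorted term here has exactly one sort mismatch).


well-sorted; sort = D

      (p) : A
    (k (p)) : D
  (f (k (p))) : A
(k (f (k (p)))) : D


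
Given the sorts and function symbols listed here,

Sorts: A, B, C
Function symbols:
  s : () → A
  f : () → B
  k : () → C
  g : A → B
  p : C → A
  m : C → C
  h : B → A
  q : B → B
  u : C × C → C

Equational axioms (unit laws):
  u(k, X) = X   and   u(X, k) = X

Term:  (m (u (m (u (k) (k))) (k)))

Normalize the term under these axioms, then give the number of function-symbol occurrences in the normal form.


size = 3

1. (m (u (m (u (k) (k))) (k)))  →  (m (m (u (k) (k))))
2. (m (m (u (k) (k))))  →  (m (m (k)))
normal form: (m (m (k)))


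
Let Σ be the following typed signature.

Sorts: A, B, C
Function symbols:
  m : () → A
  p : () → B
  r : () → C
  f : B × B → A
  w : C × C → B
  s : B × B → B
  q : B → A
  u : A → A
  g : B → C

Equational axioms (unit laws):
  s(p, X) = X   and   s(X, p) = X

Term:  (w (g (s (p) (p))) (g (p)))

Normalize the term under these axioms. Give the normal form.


1. (w (g (s (p) (p))) (g (p)))  →  (w (g (p)) (g (p)))

normal form = (w (g (p)) (g (p)))


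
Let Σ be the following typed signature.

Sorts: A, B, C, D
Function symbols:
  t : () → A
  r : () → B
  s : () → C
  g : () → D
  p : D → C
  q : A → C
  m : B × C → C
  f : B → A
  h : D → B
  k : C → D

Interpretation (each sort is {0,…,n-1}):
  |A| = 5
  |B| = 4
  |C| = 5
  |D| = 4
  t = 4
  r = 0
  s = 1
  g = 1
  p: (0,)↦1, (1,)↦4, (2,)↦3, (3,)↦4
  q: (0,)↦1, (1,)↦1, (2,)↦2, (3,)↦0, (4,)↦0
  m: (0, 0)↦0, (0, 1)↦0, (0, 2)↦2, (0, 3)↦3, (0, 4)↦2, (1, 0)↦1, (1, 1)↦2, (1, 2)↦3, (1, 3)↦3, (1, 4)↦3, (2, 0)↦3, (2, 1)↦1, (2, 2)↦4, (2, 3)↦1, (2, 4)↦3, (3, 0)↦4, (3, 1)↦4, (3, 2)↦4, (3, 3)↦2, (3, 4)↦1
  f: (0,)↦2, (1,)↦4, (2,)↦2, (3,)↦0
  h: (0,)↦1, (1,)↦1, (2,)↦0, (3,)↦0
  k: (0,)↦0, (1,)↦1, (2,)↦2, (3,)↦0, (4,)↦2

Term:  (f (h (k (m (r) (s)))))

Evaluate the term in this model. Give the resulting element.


value = 4

  r = 0
  s = 1
  (m (r) (s)) = m(0, 1) = 0
  (k (m (r) (s))) = k(0,) = 0
  (h (k (m (r) (s)))) = h(0,) = 1
  (f (h (k (m (r) (s))))) = f(1,) = 4


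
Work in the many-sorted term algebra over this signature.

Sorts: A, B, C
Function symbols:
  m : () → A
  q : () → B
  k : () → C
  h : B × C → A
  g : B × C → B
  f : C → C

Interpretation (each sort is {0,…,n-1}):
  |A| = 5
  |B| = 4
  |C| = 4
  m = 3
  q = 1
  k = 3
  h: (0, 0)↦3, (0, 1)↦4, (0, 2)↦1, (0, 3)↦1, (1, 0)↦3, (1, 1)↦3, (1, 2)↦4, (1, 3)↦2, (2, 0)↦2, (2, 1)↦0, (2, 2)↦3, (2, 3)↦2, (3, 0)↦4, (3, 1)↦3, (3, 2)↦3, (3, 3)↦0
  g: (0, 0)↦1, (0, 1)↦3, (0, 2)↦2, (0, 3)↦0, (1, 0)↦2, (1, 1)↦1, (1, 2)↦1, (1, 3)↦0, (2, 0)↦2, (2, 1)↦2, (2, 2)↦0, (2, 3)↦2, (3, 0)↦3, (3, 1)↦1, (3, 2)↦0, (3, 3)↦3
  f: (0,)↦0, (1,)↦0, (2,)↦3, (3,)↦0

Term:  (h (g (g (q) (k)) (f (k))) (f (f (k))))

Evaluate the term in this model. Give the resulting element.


  q = 1
  k = 3
  (g (q) (k)) = g(1, 3) = 0
  k = 3
  (f (k)) = f(3,) = 0
  (g (g (q) (k)) (f (k))) = g(0, 0) = 1
  k = 3
  (f (k)) = f(3,) = 0
  (f (f (k))) = f(0,) = 0
  (h (g (g (q) (k)) (f (k))) (f (f (k)))) = h(1, 0) = 3

value = 3


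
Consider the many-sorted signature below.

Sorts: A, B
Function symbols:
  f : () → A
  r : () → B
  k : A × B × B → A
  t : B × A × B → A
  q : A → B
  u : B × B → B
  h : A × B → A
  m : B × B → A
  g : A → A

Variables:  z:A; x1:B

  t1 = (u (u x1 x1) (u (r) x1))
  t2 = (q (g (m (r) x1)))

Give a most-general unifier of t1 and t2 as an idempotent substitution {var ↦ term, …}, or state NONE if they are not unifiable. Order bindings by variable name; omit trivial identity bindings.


NONE (not unifiable)

head clash or occurs-check failure — not unifiable


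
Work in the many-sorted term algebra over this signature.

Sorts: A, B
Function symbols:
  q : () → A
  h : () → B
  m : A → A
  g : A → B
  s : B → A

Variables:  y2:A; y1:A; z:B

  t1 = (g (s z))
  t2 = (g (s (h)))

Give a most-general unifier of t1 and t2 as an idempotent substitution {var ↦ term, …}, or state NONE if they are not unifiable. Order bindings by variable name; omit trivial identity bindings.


{z ↦ (h)}


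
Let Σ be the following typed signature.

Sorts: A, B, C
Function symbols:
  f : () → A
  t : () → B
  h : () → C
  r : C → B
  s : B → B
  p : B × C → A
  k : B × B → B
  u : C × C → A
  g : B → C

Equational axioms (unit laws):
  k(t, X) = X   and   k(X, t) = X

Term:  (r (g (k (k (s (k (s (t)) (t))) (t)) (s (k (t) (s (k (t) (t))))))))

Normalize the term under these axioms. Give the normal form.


1. (r (g (k (k (s (k (s (t)) (t))) (t)) (s (k (t) (s (k (t) (t))))))))  →  (r (g (k (s (k (s (t)) (t))) (s (k (t) (s (k (t) (t))))))))
2. (r (g (k (s (k (s (t)) (t))) (s (k (t) (s (k (t) (t))))))))  →  (r (g (k (s (s (t))) (s (k (t) (s (k (t) (t))))))))
3. (r (g (k (s (s (t))) (s (k (t) (s (k (t) (t))))))))  →  (r (g (k (s (s (t))) (s (s (k (t) (t)))))))
4. (r (g (k (s (s (t))) (s (s (k (t) (t)))))))  →  (r (g (k (s (s (t))) (s (s (t))))))

normal form = (r (g (k (s (s (t))) (s (s (t))))))


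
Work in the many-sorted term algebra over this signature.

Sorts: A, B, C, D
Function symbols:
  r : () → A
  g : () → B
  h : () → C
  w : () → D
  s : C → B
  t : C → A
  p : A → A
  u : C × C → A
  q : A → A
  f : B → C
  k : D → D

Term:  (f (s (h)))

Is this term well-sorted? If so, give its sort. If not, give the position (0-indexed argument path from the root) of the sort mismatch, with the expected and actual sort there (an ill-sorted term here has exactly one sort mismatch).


    (h) : C
  (s (h)) : B
(f (s (h))) : C

well-sorted; sort = C


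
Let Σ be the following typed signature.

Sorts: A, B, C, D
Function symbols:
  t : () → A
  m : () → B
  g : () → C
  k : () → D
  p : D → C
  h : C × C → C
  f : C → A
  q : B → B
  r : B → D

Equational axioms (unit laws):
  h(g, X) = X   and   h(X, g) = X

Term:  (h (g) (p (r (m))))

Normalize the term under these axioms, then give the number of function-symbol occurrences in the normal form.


1. (h (g) (p (r (m))))  →  (p (r (m)))
normal form: (p (r (m)))

size = 3


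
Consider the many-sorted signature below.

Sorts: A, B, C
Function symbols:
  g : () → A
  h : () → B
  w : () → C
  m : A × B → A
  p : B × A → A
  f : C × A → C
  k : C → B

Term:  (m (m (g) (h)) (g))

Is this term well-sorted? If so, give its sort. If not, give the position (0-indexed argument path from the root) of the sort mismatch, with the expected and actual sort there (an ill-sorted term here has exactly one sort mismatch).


ill-sorted at position [1]: expected B, got A

    (g) : A
    (h) : B
  (m (g) (h)) : A
  (g) : A
(m (m (g) (h)) (g)) : ✗ arg 1 at [1] has sort A, expected B


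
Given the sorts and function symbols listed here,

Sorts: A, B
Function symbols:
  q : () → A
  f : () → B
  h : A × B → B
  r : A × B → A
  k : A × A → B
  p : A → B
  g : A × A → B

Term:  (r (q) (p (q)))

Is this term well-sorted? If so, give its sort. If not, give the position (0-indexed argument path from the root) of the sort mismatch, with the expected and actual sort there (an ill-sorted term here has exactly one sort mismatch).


  (q) : A
    (q) : A
  (p (q)) : B
(r (q) (p (q))) : A

well-sorted; sort = A


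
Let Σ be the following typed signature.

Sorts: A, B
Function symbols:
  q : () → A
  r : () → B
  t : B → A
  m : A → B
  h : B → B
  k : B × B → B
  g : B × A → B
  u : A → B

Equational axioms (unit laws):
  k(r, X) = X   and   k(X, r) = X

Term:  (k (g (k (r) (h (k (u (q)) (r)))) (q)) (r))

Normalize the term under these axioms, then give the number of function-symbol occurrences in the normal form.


size = 5

1. (k (g (k (r) (h (k (u (q)) (r)))) (q)) (r))  →  (g (k (r) (h (k (u (q)) (r)))) (q))
2. (g (k (r) (h (k (u (q)) (r)))) (q))  →  (g (h (k (u (q)) (r))) (q))
3. (g (h (k (u (q)) (r))) (q))  →  (g (h (u (q))) (q))
normal form: (g (h (u (q))) (q))


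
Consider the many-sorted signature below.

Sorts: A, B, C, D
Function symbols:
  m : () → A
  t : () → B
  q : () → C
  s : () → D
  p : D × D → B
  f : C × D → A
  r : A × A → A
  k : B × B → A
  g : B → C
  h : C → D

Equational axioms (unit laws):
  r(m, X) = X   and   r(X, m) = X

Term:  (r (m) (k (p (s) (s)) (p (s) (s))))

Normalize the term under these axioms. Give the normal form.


normal form = (k (p (s) (s)) (p (s) (s)))

1. (r (m) (k (p (s) (s)) (p (s) (s))))  →  (k (p (s) (s)) (p (s) (s)))


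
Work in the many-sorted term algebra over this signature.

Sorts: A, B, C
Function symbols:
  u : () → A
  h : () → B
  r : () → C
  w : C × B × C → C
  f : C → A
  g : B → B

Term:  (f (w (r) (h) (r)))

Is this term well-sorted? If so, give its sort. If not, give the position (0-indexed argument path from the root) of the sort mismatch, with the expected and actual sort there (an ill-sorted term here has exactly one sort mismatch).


    (r) : C
    (h) : B
    (r) : C
  (w (r) (h) (r)) : C
(f (w (r) (h) (r))) : A

well-sorted; sort = A


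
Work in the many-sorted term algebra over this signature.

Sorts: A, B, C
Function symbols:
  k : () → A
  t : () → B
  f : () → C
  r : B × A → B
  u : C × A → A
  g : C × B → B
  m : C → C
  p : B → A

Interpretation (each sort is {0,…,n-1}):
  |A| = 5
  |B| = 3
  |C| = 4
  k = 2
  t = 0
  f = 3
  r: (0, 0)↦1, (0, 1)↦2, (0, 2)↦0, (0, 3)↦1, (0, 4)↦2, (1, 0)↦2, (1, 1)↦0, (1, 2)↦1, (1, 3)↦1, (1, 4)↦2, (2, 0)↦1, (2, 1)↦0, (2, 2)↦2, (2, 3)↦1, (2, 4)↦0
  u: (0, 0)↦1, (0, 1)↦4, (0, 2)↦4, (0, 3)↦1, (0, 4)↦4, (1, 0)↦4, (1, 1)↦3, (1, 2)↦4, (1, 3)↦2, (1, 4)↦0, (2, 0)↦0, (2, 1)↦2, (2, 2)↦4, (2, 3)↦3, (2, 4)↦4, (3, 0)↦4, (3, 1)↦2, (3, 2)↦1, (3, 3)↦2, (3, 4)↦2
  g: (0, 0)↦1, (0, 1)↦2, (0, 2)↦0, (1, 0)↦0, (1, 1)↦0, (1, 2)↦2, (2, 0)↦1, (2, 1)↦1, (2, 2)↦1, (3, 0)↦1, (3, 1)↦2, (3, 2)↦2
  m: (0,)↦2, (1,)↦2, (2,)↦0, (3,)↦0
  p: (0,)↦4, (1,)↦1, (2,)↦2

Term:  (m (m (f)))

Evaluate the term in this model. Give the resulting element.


value = 2

  f = 3
  (m (f)) = m(3,) = 0
  (m (m (f))) = m(0,) = 2


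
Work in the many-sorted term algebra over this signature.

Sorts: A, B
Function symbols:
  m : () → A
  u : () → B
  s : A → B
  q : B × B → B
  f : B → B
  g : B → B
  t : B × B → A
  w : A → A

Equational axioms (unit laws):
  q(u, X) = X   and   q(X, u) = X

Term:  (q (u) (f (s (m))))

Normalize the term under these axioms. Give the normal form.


normal form = (f (s (m)))

1. (q (u) (f (s (m))))  →  (f (s (m)))


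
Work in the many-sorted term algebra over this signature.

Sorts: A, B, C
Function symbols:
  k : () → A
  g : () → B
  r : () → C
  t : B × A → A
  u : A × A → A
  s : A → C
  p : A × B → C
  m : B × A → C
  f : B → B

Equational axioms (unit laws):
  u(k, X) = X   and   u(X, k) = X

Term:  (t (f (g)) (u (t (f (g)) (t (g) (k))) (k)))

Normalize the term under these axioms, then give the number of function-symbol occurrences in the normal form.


size = 9

1. (t (f (g)) (u (t (f (g)) (t (g) (k))) (k)))  →  (t (f (g)) (t (f (g)) (t (g) (k))))
normal form: (t (f (g)) (t (f (g)) (t (g) (k))))


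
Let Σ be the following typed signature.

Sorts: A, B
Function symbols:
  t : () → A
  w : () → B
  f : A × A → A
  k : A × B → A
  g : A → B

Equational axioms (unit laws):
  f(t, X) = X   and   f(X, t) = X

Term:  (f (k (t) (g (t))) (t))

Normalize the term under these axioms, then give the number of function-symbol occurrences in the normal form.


size = 4

1. (f (k (t) (g (t))) (t))  →  (k (t) (g (t)))
normal form: (k (t) (g (t)))


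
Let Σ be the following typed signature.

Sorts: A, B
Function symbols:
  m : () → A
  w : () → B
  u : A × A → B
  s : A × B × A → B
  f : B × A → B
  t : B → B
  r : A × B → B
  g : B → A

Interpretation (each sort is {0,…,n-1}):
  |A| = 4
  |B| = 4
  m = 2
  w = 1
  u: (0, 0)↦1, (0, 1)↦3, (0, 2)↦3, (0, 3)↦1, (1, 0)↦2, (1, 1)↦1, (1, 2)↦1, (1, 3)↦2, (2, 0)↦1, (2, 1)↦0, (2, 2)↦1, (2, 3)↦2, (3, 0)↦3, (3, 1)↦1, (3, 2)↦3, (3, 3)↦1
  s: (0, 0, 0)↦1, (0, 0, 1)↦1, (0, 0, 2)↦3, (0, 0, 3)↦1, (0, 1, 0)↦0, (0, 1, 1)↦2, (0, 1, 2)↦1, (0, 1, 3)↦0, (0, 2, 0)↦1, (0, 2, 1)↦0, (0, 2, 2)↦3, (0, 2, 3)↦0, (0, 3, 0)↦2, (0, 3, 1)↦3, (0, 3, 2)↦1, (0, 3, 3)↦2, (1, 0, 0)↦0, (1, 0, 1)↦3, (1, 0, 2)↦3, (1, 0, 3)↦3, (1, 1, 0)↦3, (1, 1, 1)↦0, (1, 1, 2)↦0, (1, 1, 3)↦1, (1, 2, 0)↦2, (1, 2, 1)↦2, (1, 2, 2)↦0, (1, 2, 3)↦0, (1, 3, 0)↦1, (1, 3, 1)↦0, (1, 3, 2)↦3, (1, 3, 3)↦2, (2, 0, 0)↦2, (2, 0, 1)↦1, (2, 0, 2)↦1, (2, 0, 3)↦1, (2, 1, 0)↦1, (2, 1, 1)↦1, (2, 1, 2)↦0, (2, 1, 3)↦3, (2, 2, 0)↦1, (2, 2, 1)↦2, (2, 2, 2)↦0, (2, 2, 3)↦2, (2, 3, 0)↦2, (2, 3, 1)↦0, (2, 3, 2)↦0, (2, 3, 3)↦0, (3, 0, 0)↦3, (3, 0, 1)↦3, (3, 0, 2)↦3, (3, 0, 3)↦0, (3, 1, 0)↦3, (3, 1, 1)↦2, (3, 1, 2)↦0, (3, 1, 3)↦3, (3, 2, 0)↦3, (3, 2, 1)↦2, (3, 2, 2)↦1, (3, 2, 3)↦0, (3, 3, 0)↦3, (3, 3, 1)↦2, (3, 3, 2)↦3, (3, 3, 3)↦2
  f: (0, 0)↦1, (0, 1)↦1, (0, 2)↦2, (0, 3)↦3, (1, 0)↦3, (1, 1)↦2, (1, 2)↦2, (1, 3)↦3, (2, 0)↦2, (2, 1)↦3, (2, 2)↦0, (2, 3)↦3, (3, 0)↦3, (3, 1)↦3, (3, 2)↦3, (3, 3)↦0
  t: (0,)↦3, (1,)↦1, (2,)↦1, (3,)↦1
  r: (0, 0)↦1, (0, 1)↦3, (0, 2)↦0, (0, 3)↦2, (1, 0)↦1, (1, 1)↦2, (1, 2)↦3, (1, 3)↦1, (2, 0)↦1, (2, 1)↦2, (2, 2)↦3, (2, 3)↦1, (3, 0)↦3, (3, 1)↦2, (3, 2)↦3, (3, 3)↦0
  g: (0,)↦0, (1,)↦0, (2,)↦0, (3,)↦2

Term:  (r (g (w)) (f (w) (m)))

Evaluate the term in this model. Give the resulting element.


value = 0

  w = 1
  (g (w)) = g(1,) = 0
  w = 1
  m = 2
  (f (w) (m)) = f(1, 2) = 2
  (r (g (w)) (f (w) (m))) = r(0, 2) = 0


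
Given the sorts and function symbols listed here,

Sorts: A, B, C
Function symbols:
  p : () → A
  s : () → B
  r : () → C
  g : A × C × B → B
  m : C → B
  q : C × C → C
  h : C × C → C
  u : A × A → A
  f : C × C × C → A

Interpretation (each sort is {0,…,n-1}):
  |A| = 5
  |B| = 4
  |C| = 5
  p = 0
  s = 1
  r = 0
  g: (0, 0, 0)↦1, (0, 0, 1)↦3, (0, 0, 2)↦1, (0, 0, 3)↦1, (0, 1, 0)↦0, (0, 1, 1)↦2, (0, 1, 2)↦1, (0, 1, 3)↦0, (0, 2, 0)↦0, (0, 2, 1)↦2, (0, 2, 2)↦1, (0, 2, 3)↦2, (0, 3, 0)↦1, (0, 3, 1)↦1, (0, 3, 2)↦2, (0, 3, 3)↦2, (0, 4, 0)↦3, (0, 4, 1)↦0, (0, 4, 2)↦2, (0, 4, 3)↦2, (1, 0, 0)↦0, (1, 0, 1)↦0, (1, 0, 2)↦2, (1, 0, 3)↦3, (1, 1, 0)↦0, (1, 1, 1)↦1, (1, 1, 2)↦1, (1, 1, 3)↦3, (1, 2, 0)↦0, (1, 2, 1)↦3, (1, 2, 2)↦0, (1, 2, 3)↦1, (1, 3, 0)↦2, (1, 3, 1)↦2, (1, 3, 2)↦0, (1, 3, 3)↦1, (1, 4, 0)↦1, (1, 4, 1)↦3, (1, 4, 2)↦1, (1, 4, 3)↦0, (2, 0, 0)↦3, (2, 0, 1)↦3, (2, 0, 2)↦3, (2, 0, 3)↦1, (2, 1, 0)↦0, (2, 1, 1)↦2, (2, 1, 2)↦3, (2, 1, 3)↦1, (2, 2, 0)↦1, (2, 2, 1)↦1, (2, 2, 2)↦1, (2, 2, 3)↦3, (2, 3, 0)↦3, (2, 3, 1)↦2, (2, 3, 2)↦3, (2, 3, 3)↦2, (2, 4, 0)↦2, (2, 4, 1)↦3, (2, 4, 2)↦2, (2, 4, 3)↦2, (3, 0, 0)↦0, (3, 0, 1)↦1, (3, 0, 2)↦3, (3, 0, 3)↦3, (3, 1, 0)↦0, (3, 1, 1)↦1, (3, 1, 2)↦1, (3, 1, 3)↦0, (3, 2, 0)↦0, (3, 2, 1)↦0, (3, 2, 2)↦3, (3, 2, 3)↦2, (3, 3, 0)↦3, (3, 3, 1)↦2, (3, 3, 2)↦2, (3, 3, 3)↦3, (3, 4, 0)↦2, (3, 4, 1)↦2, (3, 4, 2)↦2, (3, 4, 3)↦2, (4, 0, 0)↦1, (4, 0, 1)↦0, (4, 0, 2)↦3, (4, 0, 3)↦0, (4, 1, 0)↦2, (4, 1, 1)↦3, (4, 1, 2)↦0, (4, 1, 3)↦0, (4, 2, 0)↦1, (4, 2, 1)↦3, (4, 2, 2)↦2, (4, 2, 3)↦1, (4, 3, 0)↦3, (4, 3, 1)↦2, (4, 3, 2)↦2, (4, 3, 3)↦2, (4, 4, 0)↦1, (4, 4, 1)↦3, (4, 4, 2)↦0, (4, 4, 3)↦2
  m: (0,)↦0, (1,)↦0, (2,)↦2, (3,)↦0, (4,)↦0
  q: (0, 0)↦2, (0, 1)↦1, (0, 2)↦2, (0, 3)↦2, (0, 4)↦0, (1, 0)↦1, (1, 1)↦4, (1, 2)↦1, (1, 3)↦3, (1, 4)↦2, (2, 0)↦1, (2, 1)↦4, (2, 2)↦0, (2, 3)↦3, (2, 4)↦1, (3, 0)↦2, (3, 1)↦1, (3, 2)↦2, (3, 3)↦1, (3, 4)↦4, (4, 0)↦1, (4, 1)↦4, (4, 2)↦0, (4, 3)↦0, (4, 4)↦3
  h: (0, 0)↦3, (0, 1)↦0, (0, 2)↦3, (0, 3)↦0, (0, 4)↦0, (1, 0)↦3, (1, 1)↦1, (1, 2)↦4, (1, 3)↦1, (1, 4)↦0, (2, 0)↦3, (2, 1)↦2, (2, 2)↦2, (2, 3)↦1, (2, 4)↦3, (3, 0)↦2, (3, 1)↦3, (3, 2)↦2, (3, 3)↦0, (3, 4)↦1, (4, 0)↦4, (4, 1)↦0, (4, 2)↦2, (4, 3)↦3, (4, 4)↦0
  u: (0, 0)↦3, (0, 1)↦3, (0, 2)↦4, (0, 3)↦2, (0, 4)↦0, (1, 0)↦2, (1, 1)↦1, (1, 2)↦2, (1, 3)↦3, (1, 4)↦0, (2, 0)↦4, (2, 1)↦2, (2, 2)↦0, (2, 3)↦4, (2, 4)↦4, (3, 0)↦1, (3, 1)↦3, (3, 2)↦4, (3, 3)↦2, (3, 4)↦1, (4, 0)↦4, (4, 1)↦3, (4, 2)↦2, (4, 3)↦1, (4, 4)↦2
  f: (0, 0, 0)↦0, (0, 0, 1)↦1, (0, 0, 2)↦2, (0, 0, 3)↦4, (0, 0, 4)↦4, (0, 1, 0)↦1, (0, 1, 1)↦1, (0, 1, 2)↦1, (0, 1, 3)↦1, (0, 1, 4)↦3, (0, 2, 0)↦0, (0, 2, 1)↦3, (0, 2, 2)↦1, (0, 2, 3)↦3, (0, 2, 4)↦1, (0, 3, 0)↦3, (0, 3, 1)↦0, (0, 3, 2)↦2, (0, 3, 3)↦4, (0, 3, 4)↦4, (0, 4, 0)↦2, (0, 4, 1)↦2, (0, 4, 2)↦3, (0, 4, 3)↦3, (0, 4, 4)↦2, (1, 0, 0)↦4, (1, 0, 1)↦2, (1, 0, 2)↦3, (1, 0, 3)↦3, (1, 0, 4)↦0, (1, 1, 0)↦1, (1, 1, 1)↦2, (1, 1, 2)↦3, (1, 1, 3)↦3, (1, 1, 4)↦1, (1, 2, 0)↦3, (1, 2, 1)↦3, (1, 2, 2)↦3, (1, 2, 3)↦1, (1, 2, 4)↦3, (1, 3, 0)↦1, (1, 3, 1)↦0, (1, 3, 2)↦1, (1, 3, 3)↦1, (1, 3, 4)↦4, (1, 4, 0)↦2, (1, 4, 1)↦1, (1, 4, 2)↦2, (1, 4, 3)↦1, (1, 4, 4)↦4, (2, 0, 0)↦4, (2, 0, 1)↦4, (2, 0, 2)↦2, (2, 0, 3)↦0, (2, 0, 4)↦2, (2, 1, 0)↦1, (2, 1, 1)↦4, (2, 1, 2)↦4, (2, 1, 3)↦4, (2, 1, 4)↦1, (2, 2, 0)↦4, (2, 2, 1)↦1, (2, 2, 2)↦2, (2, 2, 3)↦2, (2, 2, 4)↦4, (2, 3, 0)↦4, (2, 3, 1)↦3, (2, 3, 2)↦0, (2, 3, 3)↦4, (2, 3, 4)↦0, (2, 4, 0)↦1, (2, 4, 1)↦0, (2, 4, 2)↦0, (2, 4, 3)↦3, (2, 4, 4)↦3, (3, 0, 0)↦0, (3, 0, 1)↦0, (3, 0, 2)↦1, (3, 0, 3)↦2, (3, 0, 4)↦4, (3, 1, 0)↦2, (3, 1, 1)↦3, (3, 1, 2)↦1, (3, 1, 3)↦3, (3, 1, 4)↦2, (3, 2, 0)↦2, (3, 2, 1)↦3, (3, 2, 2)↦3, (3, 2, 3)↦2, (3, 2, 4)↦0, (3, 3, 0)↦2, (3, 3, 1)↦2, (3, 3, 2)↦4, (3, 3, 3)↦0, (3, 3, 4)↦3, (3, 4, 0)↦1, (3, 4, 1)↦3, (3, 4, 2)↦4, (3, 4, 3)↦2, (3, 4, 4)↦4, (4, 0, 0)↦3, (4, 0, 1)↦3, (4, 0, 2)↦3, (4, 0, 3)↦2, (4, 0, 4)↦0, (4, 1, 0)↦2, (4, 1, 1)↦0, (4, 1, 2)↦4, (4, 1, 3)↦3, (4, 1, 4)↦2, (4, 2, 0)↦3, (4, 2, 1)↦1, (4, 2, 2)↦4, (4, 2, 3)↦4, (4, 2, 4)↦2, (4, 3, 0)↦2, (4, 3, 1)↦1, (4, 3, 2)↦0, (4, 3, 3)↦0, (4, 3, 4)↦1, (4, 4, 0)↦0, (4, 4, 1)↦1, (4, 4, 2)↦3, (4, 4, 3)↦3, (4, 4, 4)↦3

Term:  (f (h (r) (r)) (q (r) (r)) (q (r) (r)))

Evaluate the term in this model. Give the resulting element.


  r = 0
  r = 0
  (h (r) (r)) = h(0, 0) = 3
  r = 0
  r = 0
  (q (r) (r)) = q(0, 0) = 2
  r = 0
  r = 0
  (q (r) (r)) = q(0, 0) = 2
  (f (h (r) (r)) (q (r) (r)) (q (r) (r))) = f(3, 2, 2) = 3

value = 3


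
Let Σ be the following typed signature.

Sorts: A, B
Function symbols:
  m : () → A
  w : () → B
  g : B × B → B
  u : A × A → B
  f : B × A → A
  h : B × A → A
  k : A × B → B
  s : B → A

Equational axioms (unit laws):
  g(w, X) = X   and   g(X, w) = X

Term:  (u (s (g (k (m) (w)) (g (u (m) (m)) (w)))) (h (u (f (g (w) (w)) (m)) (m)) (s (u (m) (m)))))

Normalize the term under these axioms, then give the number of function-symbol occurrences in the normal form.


size = 19

1. (u (s (g (k (m) (w)) (g (u (m) (m)) (w)))) (h (u (f (g (w) (w)) (m)) (m)) (s (u (m) (m)))))  →  (u (s (g (k (m) (w)) (u (m) (m)))) (h (u (f (g (w) (w)) (m)) (m)) (s (u (m) (m)))))
2. (u (s (g (k (m) (w)) (u (m) (m)))) (h (u (f (g (w) (w)) (m)) (m)) (s (u (m) (m)))))  →  (u (s (g (k (m) (w)) (u (m) (m)))) (h (u (f (w) (m)) (m)) (s (u (m) (m)))))
normal form: (u (s (g (k (m) (w)) (u (m) (m)))) (h (u (f (w) (m)) (m)) (s (u (m) (m)))))


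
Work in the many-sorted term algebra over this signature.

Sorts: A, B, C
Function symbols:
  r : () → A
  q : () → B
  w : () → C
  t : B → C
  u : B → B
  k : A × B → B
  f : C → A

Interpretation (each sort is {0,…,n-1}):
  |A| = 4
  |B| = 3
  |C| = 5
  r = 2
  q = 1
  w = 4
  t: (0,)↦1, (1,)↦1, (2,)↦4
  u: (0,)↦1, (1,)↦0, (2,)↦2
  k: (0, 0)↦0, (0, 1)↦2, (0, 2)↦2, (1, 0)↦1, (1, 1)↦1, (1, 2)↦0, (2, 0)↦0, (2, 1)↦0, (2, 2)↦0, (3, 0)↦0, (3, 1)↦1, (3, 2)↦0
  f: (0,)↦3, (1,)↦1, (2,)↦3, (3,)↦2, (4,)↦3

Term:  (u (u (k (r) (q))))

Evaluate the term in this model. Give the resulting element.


value = 0

  r = 2
  q = 1
  (k (r) (q)) = k(2, 1) = 0
  (u (k (r) (q))) = u(0,) = 1
  (u (u (k (r) (q)))) = u(1,) = 0


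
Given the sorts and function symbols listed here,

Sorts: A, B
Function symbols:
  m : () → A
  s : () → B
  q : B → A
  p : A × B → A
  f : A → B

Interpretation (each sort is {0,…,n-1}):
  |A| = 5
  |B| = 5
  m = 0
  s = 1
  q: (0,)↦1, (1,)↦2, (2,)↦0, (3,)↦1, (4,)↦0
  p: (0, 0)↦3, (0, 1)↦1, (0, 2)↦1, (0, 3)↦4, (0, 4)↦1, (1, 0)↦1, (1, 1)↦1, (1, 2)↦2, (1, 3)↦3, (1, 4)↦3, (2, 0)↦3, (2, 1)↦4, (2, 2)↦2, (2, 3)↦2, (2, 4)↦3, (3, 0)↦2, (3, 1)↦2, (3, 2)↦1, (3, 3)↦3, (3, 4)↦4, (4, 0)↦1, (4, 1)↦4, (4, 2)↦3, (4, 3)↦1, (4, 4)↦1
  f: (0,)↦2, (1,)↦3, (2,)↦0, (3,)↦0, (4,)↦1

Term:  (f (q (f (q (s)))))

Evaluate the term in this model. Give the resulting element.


value = 3

  s = 1
  (q (s)) = q(1,) = 2
  (f (q (s))) = f(2,) = 0
  (q (f (q (s)))) = q(0,) = 1
  (f (q (f (q (s))))) = f(1,) = 3


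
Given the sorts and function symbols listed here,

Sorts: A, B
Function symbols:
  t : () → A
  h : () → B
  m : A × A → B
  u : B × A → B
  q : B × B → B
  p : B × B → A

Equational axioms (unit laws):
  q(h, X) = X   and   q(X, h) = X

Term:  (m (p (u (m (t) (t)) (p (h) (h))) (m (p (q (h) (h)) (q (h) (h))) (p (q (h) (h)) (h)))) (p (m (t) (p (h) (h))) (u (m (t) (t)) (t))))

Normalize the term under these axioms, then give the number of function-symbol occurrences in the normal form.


size = 27

1. (m (p (u (m (t) (t)) (p (h) (h))) (m (p (q (h) (h)) (q (h) (h))) (p (q (h) (h)) (h)))) (p (m (t) (p (h) (h))) (u (m (t) (t)) (t))))  →  (m (p (u (m (t) (t)) (p (h) (h))) (m (p (h) (q (h) (h))) (p (q (h) (h)) (h)))) (p (m (t) (p (h) (h))) (u (m (t) (t)) (t))))
2. (m (p (u (m (t) (t)) (p (h) (h))) (m (p (h) (q (h) (h))) (p (q (h) (h)) (h)))) (p (m (t) (p (h) (h))) (u (m (t) (t)) (t))))  →  (m (p (u (m (t) (t)) (p (h) (h))) (m (p (h) (h)) (p (q (h) (h)) (h)))) (p (m (t) (p (h) (h))) (u (m (t) (t)) (t))))
3. (m (p (u (m (t) (t)) (p (h) (h))) (m (p (h) (h)) (p (q (h) (h)) (h)))) (p (m (t) (p (h) (h))) (u (m (t) (t)) (t))))  →  (m (p (u (m (t) (t)) (p (h) (h))) (m (p (h) (h)) (p (h) (h)))) (p (m (t) (p (h) (h))) (u (m (t) (t)) (t))))
normal form: (m (p (u (m (t) (t)) (p (h) (h))) (m (p (h) (h)) (p (h) (h)))) (p (m (t) (p (h) (h))) (u (m (t) (t)) (t))))


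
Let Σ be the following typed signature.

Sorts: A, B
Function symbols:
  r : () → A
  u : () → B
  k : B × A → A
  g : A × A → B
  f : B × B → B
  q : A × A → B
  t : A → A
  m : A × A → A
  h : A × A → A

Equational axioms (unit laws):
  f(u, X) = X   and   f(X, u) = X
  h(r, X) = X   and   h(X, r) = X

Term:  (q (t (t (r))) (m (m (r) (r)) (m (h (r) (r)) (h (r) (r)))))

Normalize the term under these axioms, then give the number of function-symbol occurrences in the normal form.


1. (q (t (t (r))) (m (m (r) (r)) (m (h (r) (r)) (h (r) (r)))))  →  (q (t (t (r))) (m (m (r) (r)) (m (r) (h (r) (r)))))
2. (q (t (t (r))) (m (m (r) (r)) (m (r) (h (r) (r)))))  →  (q (t (t (r))) (m (m (r) (r)) (m (r) (r))))
normal form: (q (t (t (r))) (m (m (r) (r)) (m (r) (r))))

size = 11


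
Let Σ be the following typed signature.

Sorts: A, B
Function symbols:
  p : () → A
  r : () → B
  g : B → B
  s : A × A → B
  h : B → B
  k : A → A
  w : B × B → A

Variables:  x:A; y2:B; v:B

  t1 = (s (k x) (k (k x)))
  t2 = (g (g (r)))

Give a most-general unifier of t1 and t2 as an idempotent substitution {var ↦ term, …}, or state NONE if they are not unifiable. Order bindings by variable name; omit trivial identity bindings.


head clash or occurs-check failure — not unifiable

NONE (not unifiable)
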